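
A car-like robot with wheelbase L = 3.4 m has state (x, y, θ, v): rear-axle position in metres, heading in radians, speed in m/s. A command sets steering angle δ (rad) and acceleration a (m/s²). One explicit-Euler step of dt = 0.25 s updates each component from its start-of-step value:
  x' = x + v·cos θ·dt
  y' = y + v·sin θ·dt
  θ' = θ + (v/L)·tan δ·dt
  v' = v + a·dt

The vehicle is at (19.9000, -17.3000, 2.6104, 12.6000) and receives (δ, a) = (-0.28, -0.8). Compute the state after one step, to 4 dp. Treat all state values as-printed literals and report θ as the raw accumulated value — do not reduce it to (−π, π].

(17.1841, -15.7043, 2.3440, 12.4000)

x' = 19.9000 + 12.6000·cos(2.6104)·0.25 = 17.1841
y' = -17.3000 + 12.6000·sin(2.6104)·0.25 = -15.7043
θ' = 2.6104 + (12.6000/3.4)·tan(-0.28)·0.25 = 2.3440
v' = 12.6000 − 0.8000·0.25 = 12.4000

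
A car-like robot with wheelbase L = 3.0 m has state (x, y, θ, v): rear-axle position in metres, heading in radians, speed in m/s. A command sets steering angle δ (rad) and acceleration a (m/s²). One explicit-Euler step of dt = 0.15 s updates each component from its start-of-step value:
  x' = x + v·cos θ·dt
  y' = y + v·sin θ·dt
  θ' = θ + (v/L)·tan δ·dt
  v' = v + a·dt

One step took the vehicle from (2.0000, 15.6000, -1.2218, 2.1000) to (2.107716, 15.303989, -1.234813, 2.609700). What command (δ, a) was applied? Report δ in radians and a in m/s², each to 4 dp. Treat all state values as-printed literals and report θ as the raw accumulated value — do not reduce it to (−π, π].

a = (v'−v)/dt = (0.509700)/0.15 = 3.3980
Δθ = θ'−θ = -0.013013;  (v·dt/L) = 2.1000·0.15/3.0 = 0.105000
tan δ = Δθ·L/(v·dt) = -0.123933  →  δ = -0.1233

δ = -0.1233, a = 3.3980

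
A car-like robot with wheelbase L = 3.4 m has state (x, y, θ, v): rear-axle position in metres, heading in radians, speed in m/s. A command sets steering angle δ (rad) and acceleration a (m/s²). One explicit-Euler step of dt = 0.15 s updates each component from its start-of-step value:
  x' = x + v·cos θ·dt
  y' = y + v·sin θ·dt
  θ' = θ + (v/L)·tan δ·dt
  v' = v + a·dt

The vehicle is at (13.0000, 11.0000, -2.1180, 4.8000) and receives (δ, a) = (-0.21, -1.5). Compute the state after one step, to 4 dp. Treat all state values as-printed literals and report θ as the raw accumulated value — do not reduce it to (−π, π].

x' = 13.0000 + 4.8000·cos(-2.1180)·0.15 = 12.6254
y' = 11.0000 + 4.8000·sin(-2.1180)·0.15 = 10.3851
θ' = -2.1180 + (4.8000/3.4)·tan(-0.21)·0.15 = -2.1631
v' = 4.8000 − 1.5000·0.15 = 4.5750

(12.6254, 10.3851, -2.1631, 4.5750)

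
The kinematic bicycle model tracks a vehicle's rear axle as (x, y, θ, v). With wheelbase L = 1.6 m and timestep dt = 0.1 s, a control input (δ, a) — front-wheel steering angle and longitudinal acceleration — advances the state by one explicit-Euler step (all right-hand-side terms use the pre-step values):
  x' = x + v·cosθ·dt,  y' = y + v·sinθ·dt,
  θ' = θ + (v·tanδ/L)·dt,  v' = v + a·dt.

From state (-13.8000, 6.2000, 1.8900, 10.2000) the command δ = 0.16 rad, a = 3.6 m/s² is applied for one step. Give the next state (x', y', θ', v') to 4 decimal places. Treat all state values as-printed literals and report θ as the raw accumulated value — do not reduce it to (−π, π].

x' = -13.8000 + 10.2000·cos(1.8900)·0.1 = -14.1201
y' = 6.2000 + 10.2000·sin(1.8900)·0.1 = 7.1685
θ' = 1.8900 + (10.2000/1.6)·tan(0.16)·0.1 = 1.9929
v' = 10.2000 + 3.6000·0.1 = 10.5600

(-14.1201, 7.1685, 1.9929, 10.5600)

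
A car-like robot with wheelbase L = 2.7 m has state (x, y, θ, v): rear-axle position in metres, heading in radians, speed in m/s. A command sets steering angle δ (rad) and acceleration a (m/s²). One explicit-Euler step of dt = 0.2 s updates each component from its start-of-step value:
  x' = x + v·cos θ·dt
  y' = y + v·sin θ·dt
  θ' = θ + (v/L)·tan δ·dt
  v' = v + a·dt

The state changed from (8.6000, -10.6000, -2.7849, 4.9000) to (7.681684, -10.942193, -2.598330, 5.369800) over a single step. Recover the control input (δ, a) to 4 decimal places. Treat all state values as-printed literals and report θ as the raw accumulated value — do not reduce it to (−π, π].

δ = 0.4748, a = 2.3490

a = (v'−v)/dt = (0.469800)/0.2 = 2.3490
Δθ = θ'−θ = 0.186570;  (v·dt/L) = 4.9000·0.2/2.7 = 0.362963
tan δ = Δθ·L/(v·dt) = 0.514019  →  δ = 0.4748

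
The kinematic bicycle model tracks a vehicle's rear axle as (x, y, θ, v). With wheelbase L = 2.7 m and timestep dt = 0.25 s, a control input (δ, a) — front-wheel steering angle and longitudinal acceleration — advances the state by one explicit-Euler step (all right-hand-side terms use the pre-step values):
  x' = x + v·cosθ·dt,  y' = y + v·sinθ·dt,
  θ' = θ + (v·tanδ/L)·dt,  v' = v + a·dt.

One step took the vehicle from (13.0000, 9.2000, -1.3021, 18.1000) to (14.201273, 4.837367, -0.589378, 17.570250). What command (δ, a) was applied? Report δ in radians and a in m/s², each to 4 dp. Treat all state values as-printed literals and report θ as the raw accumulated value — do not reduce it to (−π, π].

a = (v'−v)/dt = (-0.529750)/0.25 = -2.1190
Δθ = θ'−θ = 0.712722;  (v·dt/L) = 18.1000·0.25/2.7 = 1.675926
tan δ = Δθ·L/(v·dt) = 0.425271  →  δ = 0.4021

δ = 0.4021, a = -2.1190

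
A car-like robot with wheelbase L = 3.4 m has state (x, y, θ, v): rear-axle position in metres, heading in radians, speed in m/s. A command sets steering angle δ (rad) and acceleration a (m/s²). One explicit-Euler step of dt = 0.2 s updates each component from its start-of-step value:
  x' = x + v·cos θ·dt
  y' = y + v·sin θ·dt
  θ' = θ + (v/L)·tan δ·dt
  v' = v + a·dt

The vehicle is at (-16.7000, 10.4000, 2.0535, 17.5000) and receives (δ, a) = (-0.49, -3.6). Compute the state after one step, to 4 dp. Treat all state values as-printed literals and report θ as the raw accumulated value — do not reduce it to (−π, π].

(-18.3246, 13.5001, 1.5044, 16.7800)

x' = -16.7000 + 17.5000·cos(2.0535)·0.2 = -18.3246
y' = 10.4000 + 17.5000·sin(2.0535)·0.2 = 13.5001
θ' = 2.0535 + (17.5000/3.4)·tan(-0.49)·0.2 = 1.5044
v' = 17.5000 − 3.6000·0.2 = 16.7800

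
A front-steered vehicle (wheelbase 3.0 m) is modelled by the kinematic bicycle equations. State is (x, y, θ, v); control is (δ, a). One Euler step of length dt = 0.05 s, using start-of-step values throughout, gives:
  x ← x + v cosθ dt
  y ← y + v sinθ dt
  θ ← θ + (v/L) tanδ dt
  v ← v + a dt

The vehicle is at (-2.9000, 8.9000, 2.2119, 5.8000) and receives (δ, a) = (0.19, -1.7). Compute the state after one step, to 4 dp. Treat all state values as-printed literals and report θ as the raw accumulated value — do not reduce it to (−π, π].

(-3.0734, 9.1324, 2.2305, 5.7150)

x' = -2.9000 + 5.8000·cos(2.2119)·0.05 = -3.0734
y' = 8.9000 + 5.8000·sin(2.2119)·0.05 = 9.1324
θ' = 2.2119 + (5.8000/3.0)·tan(0.19)·0.05 = 2.2305
v' = 5.8000 − 1.7000·0.05 = 5.7150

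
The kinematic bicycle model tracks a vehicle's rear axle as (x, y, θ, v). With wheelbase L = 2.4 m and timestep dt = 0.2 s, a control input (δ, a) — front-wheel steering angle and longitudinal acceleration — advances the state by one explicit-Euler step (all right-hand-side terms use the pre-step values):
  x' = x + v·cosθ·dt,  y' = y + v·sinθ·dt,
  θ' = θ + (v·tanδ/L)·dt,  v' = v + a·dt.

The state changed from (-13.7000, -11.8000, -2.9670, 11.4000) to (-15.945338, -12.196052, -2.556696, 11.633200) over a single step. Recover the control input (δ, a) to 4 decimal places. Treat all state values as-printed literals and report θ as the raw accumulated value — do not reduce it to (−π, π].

a = (v'−v)/dt = (0.233200)/0.2 = 1.1660
Δθ = θ'−θ = 0.410304;  (v·dt/L) = 11.4000·0.2/2.4 = 0.950000
tan δ = Δθ·L/(v·dt) = 0.431899  →  δ = 0.4077

δ = 0.4077, a = 1.1660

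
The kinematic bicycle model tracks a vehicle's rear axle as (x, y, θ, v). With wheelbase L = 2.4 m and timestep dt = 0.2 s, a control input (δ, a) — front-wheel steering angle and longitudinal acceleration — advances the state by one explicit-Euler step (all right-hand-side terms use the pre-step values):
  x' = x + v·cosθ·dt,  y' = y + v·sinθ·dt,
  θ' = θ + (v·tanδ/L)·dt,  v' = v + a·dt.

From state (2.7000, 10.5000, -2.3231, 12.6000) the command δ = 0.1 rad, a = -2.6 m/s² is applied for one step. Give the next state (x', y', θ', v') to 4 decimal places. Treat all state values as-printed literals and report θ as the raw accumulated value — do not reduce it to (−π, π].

x' = 2.7000 + 12.6000·cos(-2.3231)·0.2 = 0.9780
y' = 10.5000 + 12.6000·sin(-2.3231)·0.2 = 8.6601
θ' = -2.3231 + (12.6000/2.4)·tan(0.1)·0.2 = -2.2177
v' = 12.6000 − 2.6000·0.2 = 12.0800

(0.9780, 8.6601, -2.2177, 12.0800)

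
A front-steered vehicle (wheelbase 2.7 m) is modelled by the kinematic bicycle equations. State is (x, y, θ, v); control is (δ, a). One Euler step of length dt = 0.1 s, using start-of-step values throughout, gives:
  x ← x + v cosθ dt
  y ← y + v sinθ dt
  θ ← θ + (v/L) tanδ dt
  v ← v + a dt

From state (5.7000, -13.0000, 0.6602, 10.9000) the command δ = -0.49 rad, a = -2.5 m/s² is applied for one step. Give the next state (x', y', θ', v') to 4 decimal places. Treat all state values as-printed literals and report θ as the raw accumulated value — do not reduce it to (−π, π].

(6.5610, -12.3315, 0.4449, 10.6500)

x' = 5.7000 + 10.9000·cos(0.6602)·0.1 = 6.5610
y' = -13.0000 + 10.9000·sin(0.6602)·0.1 = -12.3315
θ' = 0.6602 + (10.9000/2.7)·tan(-0.49)·0.1 = 0.4449
v' = 10.9000 − 2.5000·0.1 = 10.6500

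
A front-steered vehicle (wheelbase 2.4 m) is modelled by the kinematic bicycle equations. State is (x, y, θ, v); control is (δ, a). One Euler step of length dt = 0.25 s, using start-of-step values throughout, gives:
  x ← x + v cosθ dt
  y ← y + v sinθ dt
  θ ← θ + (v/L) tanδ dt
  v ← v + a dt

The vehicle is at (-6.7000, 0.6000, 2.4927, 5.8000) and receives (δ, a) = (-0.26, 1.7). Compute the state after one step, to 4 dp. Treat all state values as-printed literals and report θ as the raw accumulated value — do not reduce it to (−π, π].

x' = -6.7000 + 5.8000·cos(2.4927)·0.25 = -7.8553
y' = 0.6000 + 5.8000·sin(2.4927)·0.25 = 1.4762
θ' = 2.4927 + (5.8000/2.4)·tan(-0.26)·0.25 = 2.3320
v' = 5.8000 + 1.7000·0.25 = 6.2250

(-7.8553, 1.4762, 2.3320, 6.2250)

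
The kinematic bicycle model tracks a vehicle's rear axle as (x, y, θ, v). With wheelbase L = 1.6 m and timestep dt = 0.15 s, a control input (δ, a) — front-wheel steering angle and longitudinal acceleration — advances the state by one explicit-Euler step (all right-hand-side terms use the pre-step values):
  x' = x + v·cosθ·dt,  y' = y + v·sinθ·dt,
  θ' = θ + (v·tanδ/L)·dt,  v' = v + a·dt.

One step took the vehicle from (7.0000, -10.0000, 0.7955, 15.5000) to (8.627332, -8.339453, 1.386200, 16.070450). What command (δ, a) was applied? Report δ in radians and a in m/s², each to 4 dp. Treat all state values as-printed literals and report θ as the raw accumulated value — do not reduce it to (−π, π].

δ = 0.3861, a = 3.8030

a = (v'−v)/dt = (0.570450)/0.15 = 3.8030
Δθ = θ'−θ = 0.590700;  (v·dt/L) = 15.5000·0.15/1.6 = 1.453125
tan δ = Δθ·L/(v·dt) = 0.406503  →  δ = 0.3861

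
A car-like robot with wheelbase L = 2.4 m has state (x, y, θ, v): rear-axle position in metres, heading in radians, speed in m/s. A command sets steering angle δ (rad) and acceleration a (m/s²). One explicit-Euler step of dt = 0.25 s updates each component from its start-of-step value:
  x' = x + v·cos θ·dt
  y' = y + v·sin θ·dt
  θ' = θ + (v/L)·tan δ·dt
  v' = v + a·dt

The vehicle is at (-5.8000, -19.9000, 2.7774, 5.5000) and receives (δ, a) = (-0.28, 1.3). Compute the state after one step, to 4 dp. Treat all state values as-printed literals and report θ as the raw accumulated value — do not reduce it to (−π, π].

x' = -5.8000 + 5.5000·cos(2.7774)·0.25 = -7.0848
y' = -19.9000 + 5.5000·sin(2.7774)·0.25 = -19.4102
θ' = 2.7774 + (5.5000/2.4)·tan(-0.28)·0.25 = 2.6127
v' = 5.5000 + 1.3000·0.25 = 5.8250

(-7.0848, -19.4102, 2.6127, 5.8250)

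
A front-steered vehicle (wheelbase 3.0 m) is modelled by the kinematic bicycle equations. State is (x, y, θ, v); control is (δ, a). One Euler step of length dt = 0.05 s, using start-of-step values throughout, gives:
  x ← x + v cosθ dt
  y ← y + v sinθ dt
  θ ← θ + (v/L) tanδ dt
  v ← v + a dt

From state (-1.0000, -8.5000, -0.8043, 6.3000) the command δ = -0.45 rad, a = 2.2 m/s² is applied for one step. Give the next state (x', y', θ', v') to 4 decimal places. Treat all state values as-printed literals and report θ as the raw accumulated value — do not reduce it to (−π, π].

(-0.7815, -8.7269, -0.8550, 6.4100)

x' = -1.0000 + 6.3000·cos(-0.8043)·0.05 = -0.7815
y' = -8.5000 + 6.3000·sin(-0.8043)·0.05 = -8.7269
θ' = -0.8043 + (6.3000/3.0)·tan(-0.45)·0.05 = -0.8550
v' = 6.3000 + 2.2000·0.05 = 6.4100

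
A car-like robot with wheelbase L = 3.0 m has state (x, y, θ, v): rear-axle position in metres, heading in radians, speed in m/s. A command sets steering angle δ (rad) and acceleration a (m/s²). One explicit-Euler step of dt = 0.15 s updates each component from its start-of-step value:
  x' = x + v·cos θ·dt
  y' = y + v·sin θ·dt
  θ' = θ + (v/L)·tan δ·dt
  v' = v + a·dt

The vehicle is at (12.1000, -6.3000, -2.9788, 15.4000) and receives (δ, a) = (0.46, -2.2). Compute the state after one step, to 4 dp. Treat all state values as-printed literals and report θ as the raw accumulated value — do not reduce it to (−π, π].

(9.8205, -6.6744, -2.5973, 15.0700)

x' = 12.1000 + 15.4000·cos(-2.9788)·0.15 = 9.8205
y' = -6.3000 + 15.4000·sin(-2.9788)·0.15 = -6.6744
θ' = -2.9788 + (15.4000/3.0)·tan(0.46)·0.15 = -2.5973
v' = 15.4000 − 2.2000·0.15 = 15.0700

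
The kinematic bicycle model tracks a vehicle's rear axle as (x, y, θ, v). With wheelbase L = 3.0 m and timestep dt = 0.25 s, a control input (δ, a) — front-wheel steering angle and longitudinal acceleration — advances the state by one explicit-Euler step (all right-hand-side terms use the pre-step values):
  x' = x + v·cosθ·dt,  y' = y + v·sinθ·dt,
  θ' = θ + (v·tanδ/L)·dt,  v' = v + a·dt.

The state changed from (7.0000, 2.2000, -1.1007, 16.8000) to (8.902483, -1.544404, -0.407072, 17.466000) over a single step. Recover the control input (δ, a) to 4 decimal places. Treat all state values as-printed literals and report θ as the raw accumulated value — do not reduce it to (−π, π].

a = (v'−v)/dt = (0.666000)/0.25 = 2.6640
Δθ = θ'−θ = 0.693628;  (v·dt/L) = 16.8000·0.25/3.0 = 1.400000
tan δ = Δθ·L/(v·dt) = 0.495449  →  δ = 0.4600

δ = 0.4600, a = 2.6640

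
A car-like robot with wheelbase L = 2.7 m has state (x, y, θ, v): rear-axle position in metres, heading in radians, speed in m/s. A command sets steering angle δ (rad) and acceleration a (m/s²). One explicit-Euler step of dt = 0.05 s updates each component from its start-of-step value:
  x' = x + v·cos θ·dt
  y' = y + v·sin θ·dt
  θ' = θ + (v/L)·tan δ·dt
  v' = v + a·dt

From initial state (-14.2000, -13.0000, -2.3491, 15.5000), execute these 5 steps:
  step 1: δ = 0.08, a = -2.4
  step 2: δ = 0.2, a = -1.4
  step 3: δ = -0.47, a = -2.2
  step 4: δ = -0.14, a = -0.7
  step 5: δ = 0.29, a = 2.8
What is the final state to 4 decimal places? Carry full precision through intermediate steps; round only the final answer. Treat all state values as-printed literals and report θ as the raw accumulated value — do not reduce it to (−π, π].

(-16.9147, -15.6872, -2.3682, 15.3050)

after step 1 (δ=0.08, a=-2.4): (-14.744106, -13.551882, -2.326088, 15.380000)
after step 2 (δ=0.2, a=-1.4): (-15.271256, -14.111769, -2.268353, 15.310000)
after step 3 (δ=-0.47, a=-2.2): (-15.762973, -14.698459, -2.412371, 15.200000)
after step 4 (δ=-0.14, a=-0.7): (-16.329700, -15.204839, -2.452038, 15.165000)
after step 5 (δ=0.29, a=2.8): (-16.914712, -15.687233, -2.368233, 15.305000)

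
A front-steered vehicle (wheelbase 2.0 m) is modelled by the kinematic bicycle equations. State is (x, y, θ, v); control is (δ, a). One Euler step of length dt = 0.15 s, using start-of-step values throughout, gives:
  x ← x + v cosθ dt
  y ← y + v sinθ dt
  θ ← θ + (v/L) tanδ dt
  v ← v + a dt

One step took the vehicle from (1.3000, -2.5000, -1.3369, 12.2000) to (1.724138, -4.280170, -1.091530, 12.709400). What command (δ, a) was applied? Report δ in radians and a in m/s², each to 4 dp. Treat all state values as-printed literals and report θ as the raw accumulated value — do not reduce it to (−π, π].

a = (v'−v)/dt = (0.509400)/0.15 = 3.3960
Δθ = θ'−θ = 0.245370;  (v·dt/L) = 12.2000·0.15/2.0 = 0.915000
tan δ = Δθ·L/(v·dt) = 0.268164  →  δ = 0.2620

δ = 0.2620, a = 3.3960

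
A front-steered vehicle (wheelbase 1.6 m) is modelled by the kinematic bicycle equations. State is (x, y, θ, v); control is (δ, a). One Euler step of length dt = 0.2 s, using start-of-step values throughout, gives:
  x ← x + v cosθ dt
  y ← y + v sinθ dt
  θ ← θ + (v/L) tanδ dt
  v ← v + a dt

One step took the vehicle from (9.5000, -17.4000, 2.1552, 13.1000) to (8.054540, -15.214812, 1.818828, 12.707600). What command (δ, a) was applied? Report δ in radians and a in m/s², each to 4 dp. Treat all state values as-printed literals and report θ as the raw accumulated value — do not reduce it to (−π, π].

a = (v'−v)/dt = (-0.392400)/0.2 = -1.9620
Δθ = θ'−θ = -0.336372;  (v·dt/L) = 13.1000·0.2/1.6 = 1.637500
tan δ = Δθ·L/(v·dt) = -0.205418  →  δ = -0.2026

δ = -0.2026, a = -1.9620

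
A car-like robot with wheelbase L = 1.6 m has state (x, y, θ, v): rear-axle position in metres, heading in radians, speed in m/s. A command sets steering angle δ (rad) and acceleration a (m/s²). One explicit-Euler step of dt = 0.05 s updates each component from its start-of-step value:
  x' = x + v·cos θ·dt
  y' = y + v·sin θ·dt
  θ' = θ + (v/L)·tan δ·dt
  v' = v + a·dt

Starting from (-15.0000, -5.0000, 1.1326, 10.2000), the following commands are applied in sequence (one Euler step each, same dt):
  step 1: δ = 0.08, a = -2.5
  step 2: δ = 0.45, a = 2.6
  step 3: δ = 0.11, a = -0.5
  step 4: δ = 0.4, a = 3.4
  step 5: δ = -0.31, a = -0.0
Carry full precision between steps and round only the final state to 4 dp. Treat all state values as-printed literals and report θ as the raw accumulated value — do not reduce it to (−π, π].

(-14.2895, -2.5722, 1.3764, 10.3500)

after step 1 (δ=0.08, a=-2.5): (-14.783603, -4.538186, 1.158155, 10.075000)
after step 2 (δ=0.45, a=2.6): (-14.581584, -4.076718, 1.310241, 10.205000)
after step 3 (δ=0.11, a=-0.5): (-14.450135, -3.583690, 1.345463, 10.180000)
after step 4 (δ=0.4, a=3.4): (-14.336409, -3.087558, 1.479964, 10.350000)
after step 5 (δ=-0.31, a=-0.0): (-14.289468, -2.572191, 1.376358, 10.350000)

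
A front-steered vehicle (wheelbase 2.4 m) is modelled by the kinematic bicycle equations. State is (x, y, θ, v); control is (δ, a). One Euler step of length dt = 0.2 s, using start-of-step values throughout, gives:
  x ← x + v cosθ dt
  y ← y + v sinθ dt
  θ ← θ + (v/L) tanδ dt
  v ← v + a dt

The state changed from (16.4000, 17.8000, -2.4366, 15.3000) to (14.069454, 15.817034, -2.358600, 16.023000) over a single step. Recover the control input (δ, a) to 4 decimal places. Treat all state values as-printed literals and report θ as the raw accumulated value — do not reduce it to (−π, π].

a = (v'−v)/dt = (0.723000)/0.2 = 3.6150
Δθ = θ'−θ = 0.078000;  (v·dt/L) = 15.3000·0.2/2.4 = 1.275000
tan δ = Δθ·L/(v·dt) = 0.061176  →  δ = 0.0611

δ = 0.0611, a = 3.6150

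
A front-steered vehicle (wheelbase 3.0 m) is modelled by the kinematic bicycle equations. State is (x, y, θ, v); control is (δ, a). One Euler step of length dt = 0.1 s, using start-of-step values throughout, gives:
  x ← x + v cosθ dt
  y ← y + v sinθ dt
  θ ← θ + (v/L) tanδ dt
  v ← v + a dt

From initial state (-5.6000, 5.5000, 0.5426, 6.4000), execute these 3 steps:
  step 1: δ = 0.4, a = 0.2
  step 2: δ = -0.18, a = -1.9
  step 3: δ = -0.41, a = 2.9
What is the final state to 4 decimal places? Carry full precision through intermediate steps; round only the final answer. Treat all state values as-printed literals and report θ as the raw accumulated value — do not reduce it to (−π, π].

(-4.0179, 6.5588, 0.5036, 6.5200)

after step 1 (δ=0.4, a=0.2): (-5.051924, 5.830473, 0.632796, 6.420000)
after step 2 (δ=-0.18, a=-1.9): (-4.534230, 6.210153, 0.593854, 6.230000)
after step 3 (δ=-0.41, a=2.9): (-4.017893, 6.558759, 0.503596, 6.520000)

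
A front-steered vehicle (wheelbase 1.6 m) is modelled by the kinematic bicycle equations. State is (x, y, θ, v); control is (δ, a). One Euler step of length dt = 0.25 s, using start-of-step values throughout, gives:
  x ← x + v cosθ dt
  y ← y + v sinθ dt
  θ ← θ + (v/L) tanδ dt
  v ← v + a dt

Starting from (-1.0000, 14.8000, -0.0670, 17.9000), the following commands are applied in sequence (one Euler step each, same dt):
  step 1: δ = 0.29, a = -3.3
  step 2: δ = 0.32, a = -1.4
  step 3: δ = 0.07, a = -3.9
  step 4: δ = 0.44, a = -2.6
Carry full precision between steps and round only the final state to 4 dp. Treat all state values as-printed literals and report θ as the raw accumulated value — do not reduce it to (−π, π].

(5.1702, 25.4332, 2.9936, 15.1000)

after step 1 (δ=0.29, a=-3.3): (3.464960, 14.500399, 0.767623, 17.075000)
after step 2 (δ=0.32, a=-1.4): (6.536595, 17.464734, 1.651760, 16.725000)
after step 3 (δ=0.07, a=-3.9): (6.198436, 21.632288, 1.834989, 15.750000)
after step 4 (δ=0.44, a=-2.6): (5.170237, 25.433171, 2.993550, 15.100000)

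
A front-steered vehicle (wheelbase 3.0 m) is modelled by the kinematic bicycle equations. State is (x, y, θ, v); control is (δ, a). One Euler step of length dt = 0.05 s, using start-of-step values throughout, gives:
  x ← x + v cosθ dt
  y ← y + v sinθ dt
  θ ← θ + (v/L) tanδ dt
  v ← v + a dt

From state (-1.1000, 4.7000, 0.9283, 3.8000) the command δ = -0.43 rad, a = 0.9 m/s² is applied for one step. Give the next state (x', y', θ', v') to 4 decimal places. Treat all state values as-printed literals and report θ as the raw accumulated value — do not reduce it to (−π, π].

x' = -1.1000 + 3.8000·cos(0.9283)·0.05 = -0.9862
y' = 4.7000 + 3.8000·sin(0.9283)·0.05 = 4.8521
θ' = 0.9283 + (3.8000/3.0)·tan(-0.43)·0.05 = 0.8993
v' = 3.8000 + 0.9000·0.05 = 3.8450

(-0.9862, 4.8521, 0.8993, 3.8450)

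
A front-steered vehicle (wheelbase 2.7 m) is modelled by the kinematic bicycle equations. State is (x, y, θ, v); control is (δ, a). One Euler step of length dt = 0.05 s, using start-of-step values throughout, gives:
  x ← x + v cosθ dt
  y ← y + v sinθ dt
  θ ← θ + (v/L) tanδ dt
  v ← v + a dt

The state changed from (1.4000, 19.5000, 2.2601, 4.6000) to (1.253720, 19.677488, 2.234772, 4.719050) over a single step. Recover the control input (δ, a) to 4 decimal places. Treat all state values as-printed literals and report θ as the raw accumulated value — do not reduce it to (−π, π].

a = (v'−v)/dt = (0.119050)/0.05 = 2.3810
Δθ = θ'−θ = -0.025328;  (v·dt/L) = 4.6000·0.05/2.7 = 0.085185
tan δ = Δθ·L/(v·dt) = -0.297329  →  δ = -0.2890

δ = -0.2890, a = 2.3810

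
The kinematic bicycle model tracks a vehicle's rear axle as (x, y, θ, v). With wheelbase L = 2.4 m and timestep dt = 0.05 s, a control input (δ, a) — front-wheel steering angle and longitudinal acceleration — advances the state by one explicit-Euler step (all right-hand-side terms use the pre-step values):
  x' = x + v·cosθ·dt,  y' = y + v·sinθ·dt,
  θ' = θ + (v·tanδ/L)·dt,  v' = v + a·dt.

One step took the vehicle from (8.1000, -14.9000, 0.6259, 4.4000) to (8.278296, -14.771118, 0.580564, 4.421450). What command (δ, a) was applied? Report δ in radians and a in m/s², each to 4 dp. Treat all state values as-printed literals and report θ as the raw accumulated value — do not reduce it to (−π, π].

a = (v'−v)/dt = (0.021450)/0.05 = 0.4290
Δθ = θ'−θ = -0.045336;  (v·dt/L) = 4.4000·0.05/2.4 = 0.091667
tan δ = Δθ·L/(v·dt) = -0.494575  →  δ = -0.4593

δ = -0.4593, a = 0.4290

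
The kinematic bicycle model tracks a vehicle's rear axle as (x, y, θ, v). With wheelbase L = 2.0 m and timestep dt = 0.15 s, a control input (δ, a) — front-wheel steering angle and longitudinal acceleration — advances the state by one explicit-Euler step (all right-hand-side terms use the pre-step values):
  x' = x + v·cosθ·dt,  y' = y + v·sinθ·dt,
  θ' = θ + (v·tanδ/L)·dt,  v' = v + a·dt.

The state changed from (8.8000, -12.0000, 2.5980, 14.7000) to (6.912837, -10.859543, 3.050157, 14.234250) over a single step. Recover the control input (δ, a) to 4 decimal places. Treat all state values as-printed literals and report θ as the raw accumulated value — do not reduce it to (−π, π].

a = (v'−v)/dt = (-0.465750)/0.15 = -3.1050
Δθ = θ'−θ = 0.452157;  (v·dt/L) = 14.7000·0.15/2.0 = 1.102500
tan δ = Δθ·L/(v·dt) = 0.410120  →  δ = 0.3892

δ = 0.3892, a = -3.1050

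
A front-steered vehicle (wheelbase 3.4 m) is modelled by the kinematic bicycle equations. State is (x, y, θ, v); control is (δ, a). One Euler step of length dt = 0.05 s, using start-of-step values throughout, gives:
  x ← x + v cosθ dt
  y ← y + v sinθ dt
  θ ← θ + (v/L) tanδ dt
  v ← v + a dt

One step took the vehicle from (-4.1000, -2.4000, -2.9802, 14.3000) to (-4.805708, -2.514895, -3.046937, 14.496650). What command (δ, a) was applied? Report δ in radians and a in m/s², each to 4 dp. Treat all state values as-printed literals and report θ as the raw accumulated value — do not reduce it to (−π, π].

a = (v'−v)/dt = (0.196650)/0.05 = 3.9330
Δθ = θ'−θ = -0.066737;  (v·dt/L) = 14.3000·0.05/3.4 = 0.210294
tan δ = Δθ·L/(v·dt) = -0.317351  →  δ = -0.3073

δ = -0.3073, a = 3.9330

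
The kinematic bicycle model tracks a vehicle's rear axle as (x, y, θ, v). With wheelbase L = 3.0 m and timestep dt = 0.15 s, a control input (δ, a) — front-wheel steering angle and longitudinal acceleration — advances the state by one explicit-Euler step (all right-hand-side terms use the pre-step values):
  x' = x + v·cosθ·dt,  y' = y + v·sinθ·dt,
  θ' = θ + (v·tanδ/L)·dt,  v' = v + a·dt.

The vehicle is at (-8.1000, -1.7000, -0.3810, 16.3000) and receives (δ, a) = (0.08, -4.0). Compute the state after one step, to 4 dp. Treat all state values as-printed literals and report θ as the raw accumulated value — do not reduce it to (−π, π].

(-5.8303, -2.6092, -0.3157, 15.7000)

x' = -8.1000 + 16.3000·cos(-0.3810)·0.15 = -5.8303
y' = -1.7000 + 16.3000·sin(-0.3810)·0.15 = -2.6092
θ' = -0.3810 + (16.3000/3.0)·tan(0.08)·0.15 = -0.3157
v' = 16.3000 − 4.0000·0.15 = 15.7000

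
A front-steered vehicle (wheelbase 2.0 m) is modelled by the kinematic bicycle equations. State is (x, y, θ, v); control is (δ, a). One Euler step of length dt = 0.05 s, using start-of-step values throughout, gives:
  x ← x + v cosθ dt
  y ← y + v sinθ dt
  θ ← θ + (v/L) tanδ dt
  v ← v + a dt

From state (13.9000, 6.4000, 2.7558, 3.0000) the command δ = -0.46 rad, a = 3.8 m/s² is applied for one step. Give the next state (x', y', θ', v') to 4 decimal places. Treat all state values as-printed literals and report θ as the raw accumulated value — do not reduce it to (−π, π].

(13.7610, 6.4564, 2.7186, 3.1900)

x' = 13.9000 + 3.0000·cos(2.7558)·0.05 = 13.7610
y' = 6.4000 + 3.0000·sin(2.7558)·0.05 = 6.4564
θ' = 2.7558 + (3.0000/2.0)·tan(-0.46)·0.05 = 2.7186
v' = 3.0000 + 3.8000·0.05 = 3.1900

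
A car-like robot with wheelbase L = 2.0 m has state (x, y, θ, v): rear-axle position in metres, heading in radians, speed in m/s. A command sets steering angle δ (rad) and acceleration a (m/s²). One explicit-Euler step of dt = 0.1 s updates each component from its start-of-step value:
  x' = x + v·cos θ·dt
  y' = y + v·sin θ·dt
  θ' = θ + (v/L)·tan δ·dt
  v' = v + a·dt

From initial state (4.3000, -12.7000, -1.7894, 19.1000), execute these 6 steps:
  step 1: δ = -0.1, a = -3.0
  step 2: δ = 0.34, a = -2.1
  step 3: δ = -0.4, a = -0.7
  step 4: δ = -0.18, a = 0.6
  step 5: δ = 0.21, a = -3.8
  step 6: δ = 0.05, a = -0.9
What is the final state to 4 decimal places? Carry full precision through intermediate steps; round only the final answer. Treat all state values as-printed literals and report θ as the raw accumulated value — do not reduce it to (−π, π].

(1.0830, -23.2373, -1.8706, 18.1100)

after step 1 (δ=-0.1, a=-3.0): (3.885785, -14.564544, -1.885220, 18.800000)
after step 2 (δ=0.34, a=-2.1): (3.304361, -16.352377, -1.552707, 18.590000)
after step 3 (δ=-0.4, a=-0.7): (3.337987, -18.211073, -1.945693, 18.520000)
after step 4 (δ=-0.18, a=0.6): (2.659828, -19.934443, -2.114197, 18.580000)
after step 5 (δ=0.21, a=-3.8): (1.699149, -21.524808, -1.916188, 18.200000)
after step 6 (δ=0.05, a=-0.9): (1.082961, -23.237324, -1.870650, 18.110000)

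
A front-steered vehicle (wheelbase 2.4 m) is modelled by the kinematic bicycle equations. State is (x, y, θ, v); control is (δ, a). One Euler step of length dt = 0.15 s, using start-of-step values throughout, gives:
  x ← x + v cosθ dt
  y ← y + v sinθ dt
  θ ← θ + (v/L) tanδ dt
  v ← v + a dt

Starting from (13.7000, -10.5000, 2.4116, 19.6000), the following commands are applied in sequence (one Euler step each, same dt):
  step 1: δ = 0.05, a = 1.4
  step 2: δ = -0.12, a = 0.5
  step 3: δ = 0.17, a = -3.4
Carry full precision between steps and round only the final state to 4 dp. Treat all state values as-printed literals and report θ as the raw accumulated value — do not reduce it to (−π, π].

(7.1383, -4.5205, 2.5369, 19.3750)

after step 1 (δ=0.05, a=1.4): (11.509173, -8.539419, 2.472901, 19.810000)
after step 2 (δ=-0.12, a=0.5): (9.177634, -6.697209, 2.323609, 19.885000)
after step 3 (δ=0.17, a=-3.4): (7.138346, -4.520490, 2.536946, 19.375000)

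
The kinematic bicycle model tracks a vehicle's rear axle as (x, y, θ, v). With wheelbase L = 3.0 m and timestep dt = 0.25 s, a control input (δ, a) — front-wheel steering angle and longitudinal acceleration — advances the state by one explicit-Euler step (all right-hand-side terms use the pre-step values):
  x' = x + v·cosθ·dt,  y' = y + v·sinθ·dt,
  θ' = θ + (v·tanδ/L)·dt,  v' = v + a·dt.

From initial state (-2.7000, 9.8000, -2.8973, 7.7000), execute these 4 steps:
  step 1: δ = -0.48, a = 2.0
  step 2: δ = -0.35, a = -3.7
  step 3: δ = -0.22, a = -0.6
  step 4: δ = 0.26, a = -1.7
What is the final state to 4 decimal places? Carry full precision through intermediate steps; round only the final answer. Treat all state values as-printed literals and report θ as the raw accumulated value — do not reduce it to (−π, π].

after step 1 (δ=-0.48, a=2.0): (-4.567844, 9.334400, -3.231359, 8.200000)
after step 2 (δ=-0.35, a=-3.7): (-6.609590, 9.518173, -3.480795, 7.275000)
after step 3 (δ=-0.22, a=-0.6): (-8.324709, 10.123335, -3.616364, 7.125000)
after step 4 (δ=0.26, a=-1.7): (-9.908948, 10.937607, -3.458414, 6.700000)

(-9.9089, 10.9376, -3.4584, 6.7000)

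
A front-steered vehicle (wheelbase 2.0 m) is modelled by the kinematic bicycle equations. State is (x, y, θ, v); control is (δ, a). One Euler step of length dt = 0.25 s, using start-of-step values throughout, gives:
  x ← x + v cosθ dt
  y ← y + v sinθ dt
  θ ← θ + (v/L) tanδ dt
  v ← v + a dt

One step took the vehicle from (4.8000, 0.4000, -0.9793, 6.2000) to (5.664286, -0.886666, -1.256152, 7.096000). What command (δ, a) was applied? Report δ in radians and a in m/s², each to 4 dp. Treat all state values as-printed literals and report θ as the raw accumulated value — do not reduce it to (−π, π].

δ = -0.3431, a = 3.5840

a = (v'−v)/dt = (0.896000)/0.25 = 3.5840
Δθ = θ'−θ = -0.276852;  (v·dt/L) = 6.2000·0.25/2.0 = 0.775000
tan δ = Δθ·L/(v·dt) = -0.357228  →  δ = -0.3431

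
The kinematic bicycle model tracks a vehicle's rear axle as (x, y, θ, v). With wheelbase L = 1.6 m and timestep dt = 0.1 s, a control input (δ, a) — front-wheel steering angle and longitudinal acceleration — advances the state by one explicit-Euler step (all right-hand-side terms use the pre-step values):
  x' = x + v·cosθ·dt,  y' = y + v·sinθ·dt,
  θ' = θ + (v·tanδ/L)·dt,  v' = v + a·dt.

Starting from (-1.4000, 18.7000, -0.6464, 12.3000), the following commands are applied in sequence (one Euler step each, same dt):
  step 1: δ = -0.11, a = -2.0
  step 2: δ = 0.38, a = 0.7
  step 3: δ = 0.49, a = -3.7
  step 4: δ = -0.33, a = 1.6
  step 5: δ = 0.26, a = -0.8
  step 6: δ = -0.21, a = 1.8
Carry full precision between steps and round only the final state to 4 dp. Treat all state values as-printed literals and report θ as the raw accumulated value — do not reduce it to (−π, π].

(5.1039, 16.1989, -0.2356, 12.0600)

after step 1 (δ=-0.11, a=-2.0): (-0.418144, 17.959151, -0.731305, 12.100000)
after step 2 (δ=0.38, a=0.7): (0.482464, 17.151062, -0.429249, 12.170000)
after step 3 (δ=0.49, a=-3.7): (1.589055, 16.644561, -0.023541, 11.800000)
after step 4 (δ=-0.33, a=1.6): (2.768728, 16.616785, -0.276153, 11.960000)
after step 5 (δ=0.26, a=-0.8): (3.919414, 16.290688, -0.077302, 11.880000)
after step 6 (δ=-0.21, a=1.8): (5.103866, 16.198945, -0.235560, 12.060000)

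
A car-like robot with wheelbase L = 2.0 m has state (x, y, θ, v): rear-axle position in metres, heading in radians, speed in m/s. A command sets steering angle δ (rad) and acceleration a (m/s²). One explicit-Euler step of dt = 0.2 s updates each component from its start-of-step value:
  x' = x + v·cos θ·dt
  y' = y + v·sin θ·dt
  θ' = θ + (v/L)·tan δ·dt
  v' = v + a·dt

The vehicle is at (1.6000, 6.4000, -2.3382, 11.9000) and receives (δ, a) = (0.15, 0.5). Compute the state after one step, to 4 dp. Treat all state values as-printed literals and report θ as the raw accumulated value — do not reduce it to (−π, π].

x' = 1.6000 + 11.9000·cos(-2.3382)·0.2 = -0.0524
y' = 6.4000 + 11.9000·sin(-2.3382)·0.2 = 4.6871
θ' = -2.3382 + (11.9000/2.0)·tan(0.15)·0.2 = -2.1583
v' = 11.9000 + 0.5000·0.2 = 12.0000

(-0.0524, 4.6871, -2.1583, 12.0000)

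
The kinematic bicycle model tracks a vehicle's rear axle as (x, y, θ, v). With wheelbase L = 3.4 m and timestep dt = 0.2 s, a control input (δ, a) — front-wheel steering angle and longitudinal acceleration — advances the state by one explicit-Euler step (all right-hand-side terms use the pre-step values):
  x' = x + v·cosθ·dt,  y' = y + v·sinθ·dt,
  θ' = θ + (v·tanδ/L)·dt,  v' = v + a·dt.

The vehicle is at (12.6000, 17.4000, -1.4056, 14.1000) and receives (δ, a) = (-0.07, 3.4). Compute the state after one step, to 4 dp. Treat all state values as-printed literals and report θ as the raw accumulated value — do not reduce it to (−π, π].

(13.0637, 14.6184, -1.4638, 14.7800)

x' = 12.6000 + 14.1000·cos(-1.4056)·0.2 = 13.0637
y' = 17.4000 + 14.1000·sin(-1.4056)·0.2 = 14.6184
θ' = -1.4056 + (14.1000/3.4)·tan(-0.07)·0.2 = -1.4638
v' = 14.1000 + 3.4000·0.2 = 14.7800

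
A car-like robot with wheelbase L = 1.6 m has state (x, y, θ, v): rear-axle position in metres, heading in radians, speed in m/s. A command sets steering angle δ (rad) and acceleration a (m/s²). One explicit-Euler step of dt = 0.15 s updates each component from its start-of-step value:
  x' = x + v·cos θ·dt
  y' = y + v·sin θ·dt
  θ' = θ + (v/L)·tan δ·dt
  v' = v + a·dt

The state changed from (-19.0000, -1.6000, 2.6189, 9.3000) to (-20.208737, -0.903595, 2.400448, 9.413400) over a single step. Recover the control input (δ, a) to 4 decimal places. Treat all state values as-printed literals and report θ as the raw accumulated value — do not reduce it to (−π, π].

a = (v'−v)/dt = (0.113400)/0.15 = 0.7560
Δθ = θ'−θ = -0.218452;  (v·dt/L) = 9.3000·0.15/1.6 = 0.871875
tan δ = Δθ·L/(v·dt) = -0.250554  →  δ = -0.2455

δ = -0.2455, a = 0.7560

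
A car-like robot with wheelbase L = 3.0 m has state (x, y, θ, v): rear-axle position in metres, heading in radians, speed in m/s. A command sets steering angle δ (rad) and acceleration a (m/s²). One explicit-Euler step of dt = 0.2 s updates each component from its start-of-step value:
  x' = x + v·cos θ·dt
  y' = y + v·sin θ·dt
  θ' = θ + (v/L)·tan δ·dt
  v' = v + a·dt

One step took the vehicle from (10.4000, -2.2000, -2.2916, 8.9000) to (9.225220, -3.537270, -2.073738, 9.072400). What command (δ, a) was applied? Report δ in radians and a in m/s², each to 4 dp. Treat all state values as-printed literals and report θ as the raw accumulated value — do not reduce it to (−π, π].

δ = 0.3519, a = 0.8620

a = (v'−v)/dt = (0.172400)/0.2 = 0.8620
Δθ = θ'−θ = 0.217862;  (v·dt/L) = 8.9000·0.2/3.0 = 0.593333
tan δ = Δθ·L/(v·dt) = 0.367183  →  δ = 0.3519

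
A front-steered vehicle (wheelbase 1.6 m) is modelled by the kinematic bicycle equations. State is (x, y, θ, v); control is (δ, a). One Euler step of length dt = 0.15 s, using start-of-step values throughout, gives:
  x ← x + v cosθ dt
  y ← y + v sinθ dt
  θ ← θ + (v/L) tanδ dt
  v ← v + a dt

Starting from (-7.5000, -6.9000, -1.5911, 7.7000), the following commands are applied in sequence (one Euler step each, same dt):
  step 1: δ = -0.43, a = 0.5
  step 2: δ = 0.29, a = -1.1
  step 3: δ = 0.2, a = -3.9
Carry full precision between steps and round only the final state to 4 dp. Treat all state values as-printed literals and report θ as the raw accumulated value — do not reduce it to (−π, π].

(-8.0772, -10.2810, -1.5600, 7.0250)

after step 1 (δ=-0.43, a=0.5): (-7.523449, -8.054762, -1.922167, 7.775000)
after step 2 (δ=0.29, a=-1.1): (-7.924855, -9.149756, -1.704652, 7.610000)
after step 3 (δ=0.2, a=-3.9): (-8.077196, -10.281045, -1.560031, 7.025000)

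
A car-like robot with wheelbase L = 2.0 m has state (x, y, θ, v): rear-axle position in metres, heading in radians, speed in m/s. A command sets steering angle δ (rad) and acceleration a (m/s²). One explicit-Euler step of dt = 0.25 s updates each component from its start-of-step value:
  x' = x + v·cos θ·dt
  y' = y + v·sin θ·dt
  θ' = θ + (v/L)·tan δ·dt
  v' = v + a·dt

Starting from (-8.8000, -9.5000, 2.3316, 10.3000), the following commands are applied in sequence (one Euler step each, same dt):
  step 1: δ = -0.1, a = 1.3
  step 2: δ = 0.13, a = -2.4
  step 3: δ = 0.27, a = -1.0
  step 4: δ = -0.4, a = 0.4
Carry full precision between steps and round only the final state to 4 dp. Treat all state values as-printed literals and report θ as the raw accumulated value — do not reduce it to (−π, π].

after step 1 (δ=-0.1, a=1.3): (-10.575472, -7.634974, 2.202419, 10.625000)
after step 2 (δ=0.13, a=-2.4): (-12.143869, -5.491193, 2.376055, 10.025000)
after step 3 (δ=0.27, a=-1.0): (-13.950899, -3.754549, 2.722867, 9.775000)
after step 4 (δ=-0.4, a=0.4): (-16.183529, -2.760930, 2.206267, 9.875000)

(-16.1835, -2.7609, 2.2063, 9.8750)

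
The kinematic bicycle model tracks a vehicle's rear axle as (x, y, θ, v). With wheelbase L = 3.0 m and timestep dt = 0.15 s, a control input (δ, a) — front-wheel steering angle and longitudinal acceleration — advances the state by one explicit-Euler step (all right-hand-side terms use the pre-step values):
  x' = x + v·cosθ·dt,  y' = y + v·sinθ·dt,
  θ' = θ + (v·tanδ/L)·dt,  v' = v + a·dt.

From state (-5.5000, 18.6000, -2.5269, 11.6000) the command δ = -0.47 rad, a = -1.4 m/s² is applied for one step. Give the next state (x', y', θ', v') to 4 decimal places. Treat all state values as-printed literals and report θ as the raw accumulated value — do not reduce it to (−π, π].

(-6.9215, 17.5965, -2.8215, 11.3900)

x' = -5.5000 + 11.6000·cos(-2.5269)·0.15 = -6.9215
y' = 18.6000 + 11.6000·sin(-2.5269)·0.15 = 17.5965
θ' = -2.5269 + (11.6000/3.0)·tan(-0.47)·0.15 = -2.8215
v' = 11.6000 − 1.4000·0.15 = 11.3900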